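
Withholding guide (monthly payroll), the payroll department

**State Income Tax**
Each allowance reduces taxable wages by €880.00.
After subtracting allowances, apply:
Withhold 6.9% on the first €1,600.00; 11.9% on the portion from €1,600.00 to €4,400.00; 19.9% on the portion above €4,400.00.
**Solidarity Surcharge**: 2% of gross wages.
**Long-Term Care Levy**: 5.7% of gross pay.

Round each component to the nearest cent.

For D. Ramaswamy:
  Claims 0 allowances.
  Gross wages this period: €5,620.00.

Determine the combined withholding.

€1,119.12

State Income Tax: taxable = €5,620.00
  €443.60 + 19.9% × (€5,620.00 − €4,400.00) = €443.60 + 19.9% × €1,220.00 = €686.38
Solidarity Surcharge: 2% × €5,620.00 = €112.40
Long-Term Care Levy: 5.7% × €5,620.00 = €320.34
Total: €686.38 + €112.40 + €320.34 = €1,119.12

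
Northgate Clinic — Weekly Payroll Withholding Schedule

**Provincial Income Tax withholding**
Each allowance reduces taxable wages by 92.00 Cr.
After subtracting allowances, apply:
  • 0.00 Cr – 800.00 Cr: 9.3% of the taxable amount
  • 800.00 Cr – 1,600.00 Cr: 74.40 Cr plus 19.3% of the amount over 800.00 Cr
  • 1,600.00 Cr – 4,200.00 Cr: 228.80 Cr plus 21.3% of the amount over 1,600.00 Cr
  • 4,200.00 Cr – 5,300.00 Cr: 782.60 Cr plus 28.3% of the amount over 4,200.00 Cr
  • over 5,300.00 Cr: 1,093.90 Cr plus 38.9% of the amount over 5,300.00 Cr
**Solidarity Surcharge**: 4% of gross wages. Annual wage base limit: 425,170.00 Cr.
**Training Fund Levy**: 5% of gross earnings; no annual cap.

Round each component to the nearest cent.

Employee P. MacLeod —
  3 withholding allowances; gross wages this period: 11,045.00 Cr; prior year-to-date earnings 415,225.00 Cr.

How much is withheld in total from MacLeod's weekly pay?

4,171.39 Cr

Provincial Income Tax: taxable = 11,045.00 Cr − 3×92.00 Cr = 10,769.00 Cr
  1,093.90 Cr + 38.9% × (10,769.00 Cr − 5,300.00 Cr) = 1,093.90 Cr + 38.9% × 5,469.00 Cr = 3,221.34 Cr
Solidarity Surcharge: cap 425,170.00 Cr − YTD 415,225.00 Cr = 9,945.00 Cr subject; 4% × 9,945.00 Cr = 397.80 Cr
Training Fund Levy: 5% × 11,045.00 Cr = 552.25 Cr
Total: 3,221.34 Cr + 397.80 Cr + 552.25 Cr = 4,171.39 Cr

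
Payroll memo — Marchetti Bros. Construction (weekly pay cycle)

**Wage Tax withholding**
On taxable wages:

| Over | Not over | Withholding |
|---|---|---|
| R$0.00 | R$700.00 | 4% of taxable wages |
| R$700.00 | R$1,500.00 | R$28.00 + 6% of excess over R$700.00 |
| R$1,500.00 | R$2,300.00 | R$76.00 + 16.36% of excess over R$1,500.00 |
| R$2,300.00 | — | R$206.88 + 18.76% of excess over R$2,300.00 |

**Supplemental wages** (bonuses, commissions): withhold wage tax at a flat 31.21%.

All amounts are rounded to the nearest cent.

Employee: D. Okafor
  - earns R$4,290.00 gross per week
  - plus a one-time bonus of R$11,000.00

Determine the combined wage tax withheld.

R$4,013.30

Wage Tax: taxable = R$4,290.00
  R$206.88 + 18.76% × (R$4,290.00 − R$2,300.00) = R$206.88 + 18.76% × R$1,990.00 = R$580.20
Supplemental (31.21% flat on bonus): 31.21% × R$11,000.00 = R$3,433.10
Total wage tax: R$580.20 + R$3,433.10 = R$4,013.30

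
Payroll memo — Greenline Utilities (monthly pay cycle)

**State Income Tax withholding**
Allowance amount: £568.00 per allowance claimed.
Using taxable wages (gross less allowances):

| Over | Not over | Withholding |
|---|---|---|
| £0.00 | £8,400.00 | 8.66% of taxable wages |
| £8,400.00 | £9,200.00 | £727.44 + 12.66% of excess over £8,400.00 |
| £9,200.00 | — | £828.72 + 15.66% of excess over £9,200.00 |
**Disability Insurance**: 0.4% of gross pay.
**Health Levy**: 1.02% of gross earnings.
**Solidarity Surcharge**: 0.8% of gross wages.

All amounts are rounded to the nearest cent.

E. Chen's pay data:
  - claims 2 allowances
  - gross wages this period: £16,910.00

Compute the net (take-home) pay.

£14,676.39

State Income Tax: taxable = £16,910.00 − 2×£568.00 = £15,774.00
  £828.72 + 15.66% × (£15,774.00 − £9,200.00) = £828.72 + 15.66% × £6,574.00 = £1,858.21
Disability Insurance: 0.4% × £16,910.00 = £67.64
Health Levy: 1.02% × £16,910.00 = £172.48
Solidarity Surcharge: 0.8% × £16,910.00 = £135.28
Total withheld: £1,858.21 + £67.64 + £172.48 + £135.28 = £2,233.61
Net pay: £16,910.00 − £2,233.61 = £14,676.39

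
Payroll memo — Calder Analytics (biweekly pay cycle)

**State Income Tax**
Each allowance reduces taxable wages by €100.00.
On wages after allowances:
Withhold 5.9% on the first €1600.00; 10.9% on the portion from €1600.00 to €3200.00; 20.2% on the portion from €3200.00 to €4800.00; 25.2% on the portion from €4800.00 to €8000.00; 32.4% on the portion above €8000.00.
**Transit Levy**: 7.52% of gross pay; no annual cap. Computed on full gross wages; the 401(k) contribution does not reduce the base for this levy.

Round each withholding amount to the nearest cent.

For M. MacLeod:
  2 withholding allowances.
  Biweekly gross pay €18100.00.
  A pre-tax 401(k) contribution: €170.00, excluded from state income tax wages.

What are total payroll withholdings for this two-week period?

State Income Tax: taxable = €18100.00 − €170.00 − 2×€100.00 = €17730.00
  €1398.40 + 32.4% × (€17730.00 − €8000.00) = €1398.40 + 32.4% × €9730.00 = €4550.92
Transit Levy: 7.52% × €18100.00 = €1361.12
Total: €4550.92 + €1361.12 = €5912.04

€5912.04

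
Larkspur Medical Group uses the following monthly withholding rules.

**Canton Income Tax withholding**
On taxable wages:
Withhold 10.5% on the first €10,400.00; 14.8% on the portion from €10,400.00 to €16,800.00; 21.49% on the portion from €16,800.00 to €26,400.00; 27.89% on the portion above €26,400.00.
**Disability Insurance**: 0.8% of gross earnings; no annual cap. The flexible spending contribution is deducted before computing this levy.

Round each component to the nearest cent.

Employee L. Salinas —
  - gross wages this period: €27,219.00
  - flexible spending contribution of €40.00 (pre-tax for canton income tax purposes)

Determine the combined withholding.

€4,536.93

Canton Income Tax: taxable = €27,219.00 − €40.00 = €27,179.00
  €4,102.24 + 27.89% × (€27,179.00 − €26,400.00) = €4,102.24 + 27.89% × €779.00 = €4,319.50
Disability Insurance: 0.8% × €27,179.00 = €217.43
Total: €4,319.50 + €217.43 = €4,536.93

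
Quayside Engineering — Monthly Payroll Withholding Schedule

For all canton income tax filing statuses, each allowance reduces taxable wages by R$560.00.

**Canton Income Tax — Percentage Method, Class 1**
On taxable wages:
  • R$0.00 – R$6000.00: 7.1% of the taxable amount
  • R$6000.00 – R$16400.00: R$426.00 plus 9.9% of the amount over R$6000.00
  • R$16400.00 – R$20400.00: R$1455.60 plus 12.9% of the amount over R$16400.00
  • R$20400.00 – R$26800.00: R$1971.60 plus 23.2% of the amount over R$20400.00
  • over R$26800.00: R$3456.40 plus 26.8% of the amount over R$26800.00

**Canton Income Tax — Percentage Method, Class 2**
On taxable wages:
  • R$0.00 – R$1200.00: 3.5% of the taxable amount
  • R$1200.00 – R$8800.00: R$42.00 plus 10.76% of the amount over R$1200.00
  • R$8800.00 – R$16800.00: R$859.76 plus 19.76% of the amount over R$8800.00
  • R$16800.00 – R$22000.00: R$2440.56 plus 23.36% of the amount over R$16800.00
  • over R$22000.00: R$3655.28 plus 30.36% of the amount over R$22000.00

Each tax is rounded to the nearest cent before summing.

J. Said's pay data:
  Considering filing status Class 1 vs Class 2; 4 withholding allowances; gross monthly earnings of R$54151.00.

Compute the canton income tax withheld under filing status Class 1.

Canton Income Tax (Class 1): taxable = R$54151.00 − 4×R$560.00 = R$51911.00
  R$3456.40 + 26.8% × (R$51911.00 − R$26800.00) = R$3456.40 + 26.8% × R$25111.00 = R$10186.15

R$10186.15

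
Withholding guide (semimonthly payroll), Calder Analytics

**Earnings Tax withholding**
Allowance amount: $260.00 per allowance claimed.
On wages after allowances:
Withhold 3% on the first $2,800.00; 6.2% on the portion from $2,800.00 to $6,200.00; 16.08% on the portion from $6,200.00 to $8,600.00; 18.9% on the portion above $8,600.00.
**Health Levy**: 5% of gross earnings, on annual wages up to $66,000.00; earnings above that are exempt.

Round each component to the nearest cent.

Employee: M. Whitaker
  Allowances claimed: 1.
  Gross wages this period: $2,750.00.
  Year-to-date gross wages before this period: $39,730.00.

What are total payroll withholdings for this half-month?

$212.20

Earnings Tax: taxable = $2,750.00 − 1×$260.00 = $2,490.00
  3% × $2,490.00 = $74.70
Health Levy: 5% × $2,750.00 = $137.50
Total: $74.70 + $137.50 = $212.20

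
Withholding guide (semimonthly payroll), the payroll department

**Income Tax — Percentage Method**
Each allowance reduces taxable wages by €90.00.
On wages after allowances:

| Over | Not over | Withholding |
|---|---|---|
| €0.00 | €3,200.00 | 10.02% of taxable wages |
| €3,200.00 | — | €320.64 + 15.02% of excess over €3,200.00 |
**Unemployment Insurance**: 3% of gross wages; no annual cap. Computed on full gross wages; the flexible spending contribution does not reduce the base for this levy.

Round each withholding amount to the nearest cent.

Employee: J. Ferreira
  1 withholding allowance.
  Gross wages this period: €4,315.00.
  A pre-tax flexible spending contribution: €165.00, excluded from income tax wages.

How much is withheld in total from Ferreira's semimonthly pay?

€579.26

Income Tax: taxable = €4,315.00 − €165.00 − 1×€90.00 = €4,060.00
  €320.64 + 15.02% × (€4,060.00 − €3,200.00) = €320.64 + 15.02% × €860.00 = €449.81
Unemployment Insurance: 3% × €4,315.00 = €129.45
Total: €449.81 + €129.45 = €579.26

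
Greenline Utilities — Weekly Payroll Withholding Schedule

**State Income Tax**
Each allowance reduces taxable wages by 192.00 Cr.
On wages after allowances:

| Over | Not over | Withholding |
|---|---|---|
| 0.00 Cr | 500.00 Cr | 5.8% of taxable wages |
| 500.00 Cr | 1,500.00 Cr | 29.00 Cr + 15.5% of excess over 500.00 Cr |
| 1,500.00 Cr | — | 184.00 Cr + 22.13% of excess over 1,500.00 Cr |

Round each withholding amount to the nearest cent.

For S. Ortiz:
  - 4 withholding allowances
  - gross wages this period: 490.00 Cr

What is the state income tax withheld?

0.00 Cr

State Income Tax: taxable = 490.00 Cr − 4×192.00 Cr = -278.00 Cr
  Taxable ≤ 0 → 0.00 Cr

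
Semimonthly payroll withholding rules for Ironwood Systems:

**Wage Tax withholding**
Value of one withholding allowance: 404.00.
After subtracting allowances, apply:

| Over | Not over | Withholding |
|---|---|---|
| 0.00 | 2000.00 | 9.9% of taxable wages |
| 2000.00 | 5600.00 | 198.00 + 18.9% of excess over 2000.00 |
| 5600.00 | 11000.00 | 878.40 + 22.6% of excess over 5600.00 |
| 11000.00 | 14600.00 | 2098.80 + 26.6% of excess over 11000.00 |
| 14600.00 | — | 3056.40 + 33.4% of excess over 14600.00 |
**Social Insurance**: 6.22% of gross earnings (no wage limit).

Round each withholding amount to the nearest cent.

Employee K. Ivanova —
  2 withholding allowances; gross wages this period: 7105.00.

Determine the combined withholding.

1477.85

Wage Tax: taxable = 7105.00 − 2×404.00 = 6297.00
  878.40 + 22.6% × (6297.00 − 5600.00) = 878.40 + 22.6% × 697.00 = 1035.92
Social Insurance: 6.22% × 7105.00 = 441.93
Total: 1035.92 + 441.93 = 1477.85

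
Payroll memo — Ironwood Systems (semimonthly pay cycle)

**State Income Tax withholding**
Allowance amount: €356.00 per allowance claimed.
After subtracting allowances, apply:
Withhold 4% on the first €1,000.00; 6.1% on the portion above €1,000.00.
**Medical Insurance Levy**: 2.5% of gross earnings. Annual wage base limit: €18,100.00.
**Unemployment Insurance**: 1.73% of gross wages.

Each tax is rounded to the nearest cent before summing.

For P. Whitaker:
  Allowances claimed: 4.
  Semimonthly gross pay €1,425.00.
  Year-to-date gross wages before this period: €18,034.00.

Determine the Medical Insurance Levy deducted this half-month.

€1.65

Medical Insurance Levy: cap €18,100.00 − YTD €18,034.00 = €66.00 subject; 2.5% × €66.00 = €1.65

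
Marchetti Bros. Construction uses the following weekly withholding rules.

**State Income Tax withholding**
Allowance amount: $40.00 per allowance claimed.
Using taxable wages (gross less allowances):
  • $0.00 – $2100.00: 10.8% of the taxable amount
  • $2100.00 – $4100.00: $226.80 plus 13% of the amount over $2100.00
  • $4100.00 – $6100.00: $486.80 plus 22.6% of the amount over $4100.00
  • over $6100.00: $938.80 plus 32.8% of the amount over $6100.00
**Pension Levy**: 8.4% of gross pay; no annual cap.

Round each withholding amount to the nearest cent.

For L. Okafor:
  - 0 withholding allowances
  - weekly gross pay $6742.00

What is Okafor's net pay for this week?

$5026.29

State Income Tax: taxable = $6742.00
  $938.80 + 32.8% × ($6742.00 − $6100.00) = $938.80 + 32.8% × $642.00 = $1149.38
Pension Levy: 8.4% × $6742.00 = $566.33
Total withheld: $1149.38 + $566.33 = $1715.71
Net pay: $6742.00 − $1715.71 = $5026.29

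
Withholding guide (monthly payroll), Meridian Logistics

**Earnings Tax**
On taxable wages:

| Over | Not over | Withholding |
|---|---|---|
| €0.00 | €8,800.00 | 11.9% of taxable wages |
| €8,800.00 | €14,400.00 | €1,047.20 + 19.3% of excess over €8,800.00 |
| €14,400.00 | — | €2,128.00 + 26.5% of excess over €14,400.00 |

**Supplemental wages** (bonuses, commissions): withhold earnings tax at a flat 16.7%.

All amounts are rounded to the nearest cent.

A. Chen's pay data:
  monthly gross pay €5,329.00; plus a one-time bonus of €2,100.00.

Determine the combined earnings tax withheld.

Earnings Tax: taxable = €5,329.00
  11.9% × €5,329.00 = €634.15
Supplemental (16.7% flat on bonus): 16.7% × €2,100.00 = €350.70
Total earnings tax: €634.15 + €350.70 = €984.85

€984.85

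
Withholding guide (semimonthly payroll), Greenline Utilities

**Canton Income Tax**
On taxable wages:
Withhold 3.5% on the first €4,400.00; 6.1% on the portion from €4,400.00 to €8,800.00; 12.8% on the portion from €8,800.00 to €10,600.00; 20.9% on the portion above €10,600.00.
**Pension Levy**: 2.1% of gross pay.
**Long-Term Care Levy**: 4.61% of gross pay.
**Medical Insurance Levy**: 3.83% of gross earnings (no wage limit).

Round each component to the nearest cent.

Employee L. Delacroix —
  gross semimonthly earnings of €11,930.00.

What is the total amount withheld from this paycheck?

€2,188.19

Canton Income Tax: taxable = €11,930.00
  €652.80 + 20.9% × (€11,930.00 − €10,600.00) = €652.80 + 20.9% × €1,330.00 = €930.77
Pension Levy: 2.1% × €11,930.00 = €250.53
Long-Term Care Levy: 4.61% × €11,930.00 = €549.97
Medical Insurance Levy: 3.83% × €11,930.00 = €456.92
Total: €930.77 + €250.53 + €549.97 + €456.92 = €2,188.19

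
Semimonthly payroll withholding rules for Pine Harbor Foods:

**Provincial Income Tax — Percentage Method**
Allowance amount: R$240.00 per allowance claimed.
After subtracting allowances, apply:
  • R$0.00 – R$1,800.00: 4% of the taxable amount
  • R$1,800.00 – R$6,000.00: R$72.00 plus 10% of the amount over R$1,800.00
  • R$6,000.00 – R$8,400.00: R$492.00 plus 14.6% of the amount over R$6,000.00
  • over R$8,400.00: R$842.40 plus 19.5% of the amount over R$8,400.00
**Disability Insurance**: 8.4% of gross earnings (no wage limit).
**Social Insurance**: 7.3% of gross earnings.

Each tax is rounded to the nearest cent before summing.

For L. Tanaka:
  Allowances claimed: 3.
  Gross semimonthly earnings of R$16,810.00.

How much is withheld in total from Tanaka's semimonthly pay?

R$4,981.12

Provincial Income Tax: taxable = R$16,810.00 − 3×R$240.00 = R$16,090.00
  R$842.40 + 19.5% × (R$16,090.00 − R$8,400.00) = R$842.40 + 19.5% × R$7,690.00 = R$2,341.95
Disability Insurance: 8.4% × R$16,810.00 = R$1,412.04
Social Insurance: 7.3% × R$16,810.00 = R$1,227.13
Total: R$2,341.95 + R$1,412.04 + R$1,227.13 = R$4,981.12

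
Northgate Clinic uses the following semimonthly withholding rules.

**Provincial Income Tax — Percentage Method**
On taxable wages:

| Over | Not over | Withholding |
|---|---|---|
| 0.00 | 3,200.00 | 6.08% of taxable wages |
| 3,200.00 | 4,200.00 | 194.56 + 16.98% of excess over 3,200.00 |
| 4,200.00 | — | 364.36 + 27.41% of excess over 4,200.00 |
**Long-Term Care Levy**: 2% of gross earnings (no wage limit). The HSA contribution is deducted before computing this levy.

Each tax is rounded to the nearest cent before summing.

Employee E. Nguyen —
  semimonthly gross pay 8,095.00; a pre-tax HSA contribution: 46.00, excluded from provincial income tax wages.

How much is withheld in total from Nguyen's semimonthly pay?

1,580.35

Provincial Income Tax: taxable = 8,095.00 − 46.00 = 8,049.00
  364.36 + 27.41% × (8,049.00 − 4,200.00) = 364.36 + 27.41% × 3,849.00 = 1,419.37
Long-Term Care Levy: 2% × 8,049.00 = 160.98
Total: 1,419.37 + 160.98 = 1,580.35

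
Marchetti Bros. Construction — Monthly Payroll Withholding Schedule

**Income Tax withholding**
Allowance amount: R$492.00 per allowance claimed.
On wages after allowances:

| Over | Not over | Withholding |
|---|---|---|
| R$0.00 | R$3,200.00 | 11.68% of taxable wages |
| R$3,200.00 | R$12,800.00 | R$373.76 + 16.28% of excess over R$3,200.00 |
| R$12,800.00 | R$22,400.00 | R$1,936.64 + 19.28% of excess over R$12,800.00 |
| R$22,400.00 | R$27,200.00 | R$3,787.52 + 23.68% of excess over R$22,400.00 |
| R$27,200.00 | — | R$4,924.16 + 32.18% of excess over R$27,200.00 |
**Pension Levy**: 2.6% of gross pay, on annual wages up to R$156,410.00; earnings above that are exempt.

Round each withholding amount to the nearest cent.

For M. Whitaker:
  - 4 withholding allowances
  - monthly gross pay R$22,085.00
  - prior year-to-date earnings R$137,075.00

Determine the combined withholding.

Income Tax: taxable = R$22,085.00 − 4×R$492.00 = R$20,117.00
  R$1,936.64 + 19.28% × (R$20,117.00 − R$12,800.00) = R$1,936.64 + 19.28% × R$7,317.00 = R$3,347.36
Pension Levy: cap R$156,410.00 − YTD R$137,075.00 = R$19,335.00 subject; 2.6% × R$19,335.00 = R$502.71
Total: R$3,347.36 + R$502.71 = R$3,850.07

R$3,850.07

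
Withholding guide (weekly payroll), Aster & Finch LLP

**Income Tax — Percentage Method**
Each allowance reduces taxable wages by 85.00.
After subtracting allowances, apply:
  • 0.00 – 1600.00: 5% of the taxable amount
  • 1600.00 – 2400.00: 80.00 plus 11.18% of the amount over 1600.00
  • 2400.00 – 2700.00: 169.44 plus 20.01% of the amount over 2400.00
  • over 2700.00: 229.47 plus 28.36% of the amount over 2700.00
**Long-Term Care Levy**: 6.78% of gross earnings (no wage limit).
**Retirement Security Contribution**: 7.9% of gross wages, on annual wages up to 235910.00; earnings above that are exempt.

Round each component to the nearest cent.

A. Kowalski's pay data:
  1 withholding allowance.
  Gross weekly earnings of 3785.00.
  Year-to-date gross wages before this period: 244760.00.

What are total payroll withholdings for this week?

Income Tax: taxable = 3785.00 − 1×85.00 = 3700.00
  229.47 + 28.36% × (3700.00 − 2700.00) = 229.47 + 28.36% × 1000.00 = 513.07
Long-Term Care Levy: 6.78% × 3785.00 = 256.62
Retirement Security Contribution: YTD 244760.00 ≥ cap 235910.00 → 0.00
Total: 513.07 + 256.62 + 0.00 = 769.69

769.69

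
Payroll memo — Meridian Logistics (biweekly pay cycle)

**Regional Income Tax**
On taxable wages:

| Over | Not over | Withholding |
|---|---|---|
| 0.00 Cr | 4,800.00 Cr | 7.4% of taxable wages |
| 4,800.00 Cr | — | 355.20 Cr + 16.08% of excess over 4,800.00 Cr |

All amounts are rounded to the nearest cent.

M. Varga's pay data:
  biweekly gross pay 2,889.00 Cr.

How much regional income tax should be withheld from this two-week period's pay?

Regional Income Tax: taxable = 2,889.00 Cr
  7.4% × 2,889.00 Cr = 213.79 Cr

213.79 Cr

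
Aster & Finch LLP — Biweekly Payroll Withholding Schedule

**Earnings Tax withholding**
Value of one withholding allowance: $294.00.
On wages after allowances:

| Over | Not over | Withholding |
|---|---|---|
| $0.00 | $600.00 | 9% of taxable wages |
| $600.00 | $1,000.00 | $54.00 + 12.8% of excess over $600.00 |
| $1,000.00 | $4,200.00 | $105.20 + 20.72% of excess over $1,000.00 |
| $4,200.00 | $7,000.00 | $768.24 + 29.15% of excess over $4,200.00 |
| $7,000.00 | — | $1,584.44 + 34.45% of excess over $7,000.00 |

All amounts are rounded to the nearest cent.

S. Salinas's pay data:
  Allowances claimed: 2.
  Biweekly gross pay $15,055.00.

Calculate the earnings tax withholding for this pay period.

$4,156.82

Earnings Tax: taxable = $15,055.00 − 2×$294.00 = $14,467.00
  $1,584.44 + 34.45% × ($14,467.00 − $7,000.00) = $1,584.44 + 34.45% × $7,467.00 = $4,156.82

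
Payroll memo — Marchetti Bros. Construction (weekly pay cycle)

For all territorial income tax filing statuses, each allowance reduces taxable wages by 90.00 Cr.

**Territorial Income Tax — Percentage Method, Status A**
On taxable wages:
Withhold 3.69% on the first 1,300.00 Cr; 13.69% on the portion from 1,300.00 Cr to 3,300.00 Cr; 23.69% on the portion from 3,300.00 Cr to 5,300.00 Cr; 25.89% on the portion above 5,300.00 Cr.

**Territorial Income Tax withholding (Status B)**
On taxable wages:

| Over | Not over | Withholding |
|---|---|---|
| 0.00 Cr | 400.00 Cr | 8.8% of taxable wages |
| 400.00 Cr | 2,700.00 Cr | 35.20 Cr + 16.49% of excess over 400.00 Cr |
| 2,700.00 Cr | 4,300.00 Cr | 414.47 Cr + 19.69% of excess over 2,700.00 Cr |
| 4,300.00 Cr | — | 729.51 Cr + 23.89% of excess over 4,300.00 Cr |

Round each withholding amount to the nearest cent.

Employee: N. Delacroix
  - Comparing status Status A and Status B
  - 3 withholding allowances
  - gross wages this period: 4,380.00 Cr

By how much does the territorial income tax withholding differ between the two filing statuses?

178.44 Cr

Territorial Income Tax (Status A): taxable = 4,380.00 Cr − 3×90.00 Cr = 4,110.00 Cr
  321.77 Cr + 23.69% × (4,110.00 Cr − 3,300.00 Cr) = 321.77 Cr + 23.69% × 810.00 Cr = 513.66 Cr
Territorial Income Tax (Status B): taxable = 4,380.00 Cr − 3×90.00 Cr = 4,110.00 Cr
  414.47 Cr + 19.69% × (4,110.00 Cr − 2,700.00 Cr) = 414.47 Cr + 19.69% × 1,410.00 Cr = 692.10 Cr
Difference: |513.66 Cr − 692.10 Cr| = 178.44 Cr (higher under Status B)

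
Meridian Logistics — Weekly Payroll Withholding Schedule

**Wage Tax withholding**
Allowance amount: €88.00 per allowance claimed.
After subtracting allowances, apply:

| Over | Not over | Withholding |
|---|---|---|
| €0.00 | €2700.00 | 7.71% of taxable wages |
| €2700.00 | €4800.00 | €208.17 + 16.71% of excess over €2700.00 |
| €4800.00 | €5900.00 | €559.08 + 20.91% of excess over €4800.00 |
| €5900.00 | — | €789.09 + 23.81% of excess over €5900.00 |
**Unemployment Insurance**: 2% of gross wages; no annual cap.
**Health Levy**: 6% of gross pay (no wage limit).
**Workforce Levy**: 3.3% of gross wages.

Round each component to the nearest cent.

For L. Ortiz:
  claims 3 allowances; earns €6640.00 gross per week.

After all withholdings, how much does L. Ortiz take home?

Wage Tax: taxable = €6640.00 − 3×€88.00 = €6376.00
  €789.09 + 23.81% × (€6376.00 − €5900.00) = €789.09 + 23.81% × €476.00 = €902.43
Unemployment Insurance: 2% × €6640.00 = €132.80
Health Levy: 6% × €6640.00 = €398.40
Workforce Levy: 3.3% × €6640.00 = €219.12
Total withheld: €902.43 + €132.80 + €398.40 + €219.12 = €1652.75
Net pay: €6640.00 − €1652.75 = €4987.25

€4987.25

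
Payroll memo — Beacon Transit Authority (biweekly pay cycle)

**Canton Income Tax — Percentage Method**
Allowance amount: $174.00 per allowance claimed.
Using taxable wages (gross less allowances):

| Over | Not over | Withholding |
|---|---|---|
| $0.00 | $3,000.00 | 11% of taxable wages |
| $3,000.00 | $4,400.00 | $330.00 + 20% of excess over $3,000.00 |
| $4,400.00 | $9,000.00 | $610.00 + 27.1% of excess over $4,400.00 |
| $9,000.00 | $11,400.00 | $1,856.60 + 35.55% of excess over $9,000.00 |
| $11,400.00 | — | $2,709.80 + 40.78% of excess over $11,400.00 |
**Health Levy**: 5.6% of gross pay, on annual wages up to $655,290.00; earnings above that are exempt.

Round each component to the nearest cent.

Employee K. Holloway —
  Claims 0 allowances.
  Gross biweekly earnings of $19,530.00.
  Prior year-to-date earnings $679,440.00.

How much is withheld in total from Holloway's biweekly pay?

$6,025.21

Canton Income Tax: taxable = $19,530.00
  $2,709.80 + 40.78% × ($19,530.00 − $11,400.00) = $2,709.80 + 40.78% × $8,130.00 = $6,025.21
Health Levy: YTD $679,440.00 ≥ cap $655,290.00 → $0.00
Total: $6,025.21 + $0.00 = $6,025.21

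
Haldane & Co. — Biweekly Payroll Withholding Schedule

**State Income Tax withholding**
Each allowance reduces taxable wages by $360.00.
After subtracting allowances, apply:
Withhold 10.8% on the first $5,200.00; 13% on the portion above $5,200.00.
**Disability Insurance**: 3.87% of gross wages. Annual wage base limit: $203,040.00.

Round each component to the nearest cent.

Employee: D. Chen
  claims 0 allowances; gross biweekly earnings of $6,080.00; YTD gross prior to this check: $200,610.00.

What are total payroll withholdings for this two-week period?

$770.04

State Income Tax: taxable = $6,080.00
  $561.60 + 13% × ($6,080.00 − $5,200.00) = $561.60 + 13% × $880.00 = $676.00
Disability Insurance: cap $203,040.00 − YTD $200,610.00 = $2,430.00 subject; 3.87% × $2,430.00 = $94.04
Total: $676.00 + $94.04 = $770.04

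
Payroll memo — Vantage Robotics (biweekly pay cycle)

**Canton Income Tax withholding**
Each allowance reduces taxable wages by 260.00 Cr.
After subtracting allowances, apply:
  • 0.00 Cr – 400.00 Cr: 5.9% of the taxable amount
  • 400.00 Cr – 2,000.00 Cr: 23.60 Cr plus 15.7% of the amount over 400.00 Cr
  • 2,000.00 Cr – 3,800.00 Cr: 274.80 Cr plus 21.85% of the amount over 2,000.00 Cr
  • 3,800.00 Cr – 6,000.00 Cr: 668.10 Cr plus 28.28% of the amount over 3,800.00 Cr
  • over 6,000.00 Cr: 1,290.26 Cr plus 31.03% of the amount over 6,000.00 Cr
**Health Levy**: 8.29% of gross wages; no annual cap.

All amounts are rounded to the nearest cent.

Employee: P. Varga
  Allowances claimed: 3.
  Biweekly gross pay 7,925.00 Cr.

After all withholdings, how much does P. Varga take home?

5,622.47 Cr

Canton Income Tax: taxable = 7,925.00 Cr − 3×260.00 Cr = 7,145.00 Cr
  1,290.26 Cr + 31.03% × (7,145.00 Cr − 6,000.00 Cr) = 1,290.26 Cr + 31.03% × 1,145.00 Cr = 1,645.55 Cr
Health Levy: 8.29% × 7,925.00 Cr = 656.98 Cr
Total withheld: 1,645.55 Cr + 656.98 Cr = 2,302.53 Cr
Net pay: 7,925.00 Cr − 2,302.53 Cr = 5,622.47 Cr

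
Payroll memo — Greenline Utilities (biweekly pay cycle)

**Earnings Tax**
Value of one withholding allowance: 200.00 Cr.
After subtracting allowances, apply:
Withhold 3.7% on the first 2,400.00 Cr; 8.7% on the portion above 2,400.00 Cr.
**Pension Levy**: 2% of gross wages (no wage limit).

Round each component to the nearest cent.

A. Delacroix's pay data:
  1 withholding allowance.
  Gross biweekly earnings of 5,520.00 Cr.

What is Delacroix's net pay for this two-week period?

5,066.76 Cr

Earnings Tax: taxable = 5,520.00 Cr − 1×200.00 Cr = 5,320.00 Cr
  88.80 Cr + 8.7% × (5,320.00 Cr − 2,400.00 Cr) = 88.80 Cr + 8.7% × 2,920.00 Cr = 342.84 Cr
Pension Levy: 2% × 5,520.00 Cr = 110.40 Cr
Total withheld: 342.84 Cr + 110.40 Cr = 453.24 Cr
Net pay: 5,520.00 Cr − 453.24 Cr = 5,066.76 Cr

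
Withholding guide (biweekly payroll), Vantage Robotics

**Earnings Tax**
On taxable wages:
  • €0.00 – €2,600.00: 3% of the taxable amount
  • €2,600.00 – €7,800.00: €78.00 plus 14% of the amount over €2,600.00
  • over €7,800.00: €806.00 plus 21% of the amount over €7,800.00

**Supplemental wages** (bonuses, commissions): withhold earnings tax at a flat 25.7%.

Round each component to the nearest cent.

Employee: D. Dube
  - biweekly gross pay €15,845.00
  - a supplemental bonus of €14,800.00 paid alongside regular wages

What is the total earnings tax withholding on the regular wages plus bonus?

€6,299.05

Earnings Tax: taxable = €15,845.00
  €806.00 + 21% × (€15,845.00 − €7,800.00) = €806.00 + 21% × €8,045.00 = €2,495.45
Supplemental (25.7% flat on bonus): 25.7% × €14,800.00 = €3,803.60
Total earnings tax: €2,495.45 + €3,803.60 = €6,299.05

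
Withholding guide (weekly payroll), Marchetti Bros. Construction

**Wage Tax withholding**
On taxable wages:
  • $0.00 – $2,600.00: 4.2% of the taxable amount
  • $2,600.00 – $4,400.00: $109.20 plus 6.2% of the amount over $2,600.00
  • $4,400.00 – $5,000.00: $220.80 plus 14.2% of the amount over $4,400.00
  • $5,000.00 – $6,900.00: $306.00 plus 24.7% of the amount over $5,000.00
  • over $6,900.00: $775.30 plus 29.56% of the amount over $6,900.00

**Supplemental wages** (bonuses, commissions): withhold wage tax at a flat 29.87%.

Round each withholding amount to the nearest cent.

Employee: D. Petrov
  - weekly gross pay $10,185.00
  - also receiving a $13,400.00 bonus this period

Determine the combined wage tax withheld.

$5,748.93

Wage Tax: taxable = $10,185.00
  $775.30 + 29.56% × ($10,185.00 − $6,900.00) = $775.30 + 29.56% × $3,285.00 = $1,746.35
Supplemental (29.87% flat on bonus): 29.87% × $13,400.00 = $4,002.58
Total wage tax: $1,746.35 + $4,002.58 = $5,748.93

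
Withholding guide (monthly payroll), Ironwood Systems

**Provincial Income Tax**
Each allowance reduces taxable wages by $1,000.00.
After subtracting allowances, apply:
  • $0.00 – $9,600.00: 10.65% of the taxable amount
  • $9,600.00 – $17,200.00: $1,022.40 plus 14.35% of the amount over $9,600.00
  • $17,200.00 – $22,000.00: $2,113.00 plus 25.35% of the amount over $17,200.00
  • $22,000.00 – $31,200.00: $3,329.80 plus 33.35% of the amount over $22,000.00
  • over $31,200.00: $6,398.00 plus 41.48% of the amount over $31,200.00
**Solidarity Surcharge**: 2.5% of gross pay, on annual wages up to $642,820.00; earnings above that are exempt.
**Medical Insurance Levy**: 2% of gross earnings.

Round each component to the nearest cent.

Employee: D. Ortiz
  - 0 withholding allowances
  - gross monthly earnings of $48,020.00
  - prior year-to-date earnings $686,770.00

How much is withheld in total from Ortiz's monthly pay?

Provincial Income Tax: taxable = $48,020.00
  $6,398.00 + 41.48% × ($48,020.00 − $31,200.00) = $6,398.00 + 41.48% × $16,820.00 = $13,374.94
Solidarity Surcharge: YTD $686,770.00 ≥ cap $642,820.00 → $0.00
Medical Insurance Levy: 2% × $48,020.00 = $960.40
Total: $13,374.94 + $0.00 + $960.40 = $14,335.34

$14,335.34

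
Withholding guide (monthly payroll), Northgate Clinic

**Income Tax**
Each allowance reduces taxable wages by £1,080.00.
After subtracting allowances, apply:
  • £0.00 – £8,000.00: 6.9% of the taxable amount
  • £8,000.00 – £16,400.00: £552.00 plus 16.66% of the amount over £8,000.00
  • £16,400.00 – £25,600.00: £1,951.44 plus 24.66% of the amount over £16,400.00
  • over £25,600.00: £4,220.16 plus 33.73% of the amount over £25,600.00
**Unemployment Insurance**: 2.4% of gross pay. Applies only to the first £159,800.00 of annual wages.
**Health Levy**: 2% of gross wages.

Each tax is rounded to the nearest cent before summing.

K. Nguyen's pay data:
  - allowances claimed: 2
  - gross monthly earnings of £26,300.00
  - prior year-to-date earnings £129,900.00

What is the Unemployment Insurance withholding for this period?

£631.20

Unemployment Insurance: 2.4% × £26,300.00 = £631.20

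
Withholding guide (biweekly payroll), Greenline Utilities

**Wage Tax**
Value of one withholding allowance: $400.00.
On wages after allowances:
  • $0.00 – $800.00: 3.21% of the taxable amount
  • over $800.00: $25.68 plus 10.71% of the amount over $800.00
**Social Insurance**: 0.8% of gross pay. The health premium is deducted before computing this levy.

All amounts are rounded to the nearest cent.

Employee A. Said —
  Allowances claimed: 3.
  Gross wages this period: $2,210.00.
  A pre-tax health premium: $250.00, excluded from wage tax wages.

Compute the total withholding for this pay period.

$40.08

Wage Tax: taxable = $2,210.00 − $250.00 − 3×$400.00 = $760.00
  3.21% × $760.00 = $24.40
Social Insurance: 0.8% × $1,960.00 = $15.68
Total: $24.40 + $15.68 = $40.08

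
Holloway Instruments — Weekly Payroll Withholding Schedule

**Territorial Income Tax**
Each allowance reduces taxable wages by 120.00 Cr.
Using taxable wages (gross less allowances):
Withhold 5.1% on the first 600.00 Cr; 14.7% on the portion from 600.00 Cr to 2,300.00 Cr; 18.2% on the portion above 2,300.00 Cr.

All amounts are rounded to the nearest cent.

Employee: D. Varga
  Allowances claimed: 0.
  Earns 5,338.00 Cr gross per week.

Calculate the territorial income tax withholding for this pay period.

Territorial Income Tax: taxable = 5,338.00 Cr
  280.50 Cr + 18.2% × (5,338.00 Cr − 2,300.00 Cr) = 280.50 Cr + 18.2% × 3,038.00 Cr = 833.42 Cr

833.42 Cr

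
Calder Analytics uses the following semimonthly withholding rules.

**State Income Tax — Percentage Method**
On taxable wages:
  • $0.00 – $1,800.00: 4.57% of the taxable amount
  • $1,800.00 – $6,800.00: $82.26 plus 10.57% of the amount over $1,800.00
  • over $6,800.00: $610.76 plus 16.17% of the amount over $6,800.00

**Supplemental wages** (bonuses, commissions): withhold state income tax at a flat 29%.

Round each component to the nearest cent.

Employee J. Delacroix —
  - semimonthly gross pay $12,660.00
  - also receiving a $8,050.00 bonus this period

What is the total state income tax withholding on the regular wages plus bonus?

$3,892.82

State Income Tax: taxable = $12,660.00
  $610.76 + 16.17% × ($12,660.00 − $6,800.00) = $610.76 + 16.17% × $5,860.00 = $1,558.32
Supplemental (29% flat on bonus): 29% × $8,050.00 = $2,334.50
Total state income tax: $1,558.32 + $2,334.50 = $3,892.82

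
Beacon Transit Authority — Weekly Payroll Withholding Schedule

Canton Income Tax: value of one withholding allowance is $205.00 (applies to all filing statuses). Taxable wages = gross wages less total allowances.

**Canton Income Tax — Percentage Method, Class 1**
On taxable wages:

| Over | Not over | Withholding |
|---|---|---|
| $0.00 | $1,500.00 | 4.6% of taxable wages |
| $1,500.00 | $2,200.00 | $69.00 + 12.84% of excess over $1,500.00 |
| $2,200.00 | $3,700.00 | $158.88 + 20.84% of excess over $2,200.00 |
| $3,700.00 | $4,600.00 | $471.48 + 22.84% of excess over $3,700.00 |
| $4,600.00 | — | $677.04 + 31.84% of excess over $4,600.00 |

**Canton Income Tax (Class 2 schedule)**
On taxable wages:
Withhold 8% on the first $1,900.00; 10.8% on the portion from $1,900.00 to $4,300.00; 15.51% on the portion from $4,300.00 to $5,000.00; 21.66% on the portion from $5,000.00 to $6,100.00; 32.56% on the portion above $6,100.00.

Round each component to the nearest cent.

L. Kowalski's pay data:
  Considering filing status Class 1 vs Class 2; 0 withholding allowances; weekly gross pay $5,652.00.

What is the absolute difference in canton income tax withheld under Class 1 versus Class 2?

$351.01

Canton Income Tax (Class 1): taxable = $5,652.00
  $677.04 + 31.84% × ($5,652.00 − $4,600.00) = $677.04 + 31.84% × $1,052.00 = $1,012.00
Canton Income Tax (Class 2): taxable = $5,652.00
  $519.77 + 21.66% × ($5,652.00 − $5,000.00) = $519.77 + 21.66% × $652.00 = $660.99
Difference: |$1,012.00 − $660.99| = $351.01 (higher under Class 1)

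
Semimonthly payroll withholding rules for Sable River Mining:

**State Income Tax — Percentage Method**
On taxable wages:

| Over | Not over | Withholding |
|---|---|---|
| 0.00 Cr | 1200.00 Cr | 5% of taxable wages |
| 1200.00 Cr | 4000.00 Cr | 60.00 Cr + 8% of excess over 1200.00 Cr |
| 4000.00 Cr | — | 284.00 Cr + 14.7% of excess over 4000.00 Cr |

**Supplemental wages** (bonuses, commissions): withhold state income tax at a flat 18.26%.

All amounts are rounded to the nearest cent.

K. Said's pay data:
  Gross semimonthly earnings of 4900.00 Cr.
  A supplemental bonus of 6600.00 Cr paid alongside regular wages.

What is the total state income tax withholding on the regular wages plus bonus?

1621.46 Cr

State Income Tax: taxable = 4900.00 Cr
  284.00 Cr + 14.7% × (4900.00 Cr − 4000.00 Cr) = 284.00 Cr + 14.7% × 900.00 Cr = 416.30 Cr
Supplemental (18.26% flat on bonus): 18.26% × 6600.00 Cr = 1205.16 Cr
Total state income tax: 416.30 Cr + 1205.16 Cr = 1621.46 Cr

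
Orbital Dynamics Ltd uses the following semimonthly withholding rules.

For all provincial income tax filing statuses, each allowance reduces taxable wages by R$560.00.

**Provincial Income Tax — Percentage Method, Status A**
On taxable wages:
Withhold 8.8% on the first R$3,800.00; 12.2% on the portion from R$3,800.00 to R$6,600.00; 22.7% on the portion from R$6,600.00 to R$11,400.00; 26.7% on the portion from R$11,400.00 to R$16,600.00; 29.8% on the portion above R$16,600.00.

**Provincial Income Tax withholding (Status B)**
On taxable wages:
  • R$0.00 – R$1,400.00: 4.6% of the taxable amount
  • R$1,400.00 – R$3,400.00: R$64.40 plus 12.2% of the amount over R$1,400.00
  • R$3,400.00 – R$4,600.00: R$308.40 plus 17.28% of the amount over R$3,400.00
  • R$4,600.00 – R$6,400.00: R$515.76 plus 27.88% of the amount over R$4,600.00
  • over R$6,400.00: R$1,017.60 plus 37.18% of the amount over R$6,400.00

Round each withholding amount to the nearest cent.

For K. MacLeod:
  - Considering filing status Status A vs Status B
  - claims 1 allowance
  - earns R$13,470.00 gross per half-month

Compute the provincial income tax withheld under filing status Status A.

R$2,168.77

Provincial Income Tax (Status A): taxable = R$13,470.00 − 1×R$560.00 = R$12,910.00
  R$1,765.60 + 26.7% × (R$12,910.00 − R$11,400.00) = R$1,765.60 + 26.7% × R$1,510.00 = R$2,168.77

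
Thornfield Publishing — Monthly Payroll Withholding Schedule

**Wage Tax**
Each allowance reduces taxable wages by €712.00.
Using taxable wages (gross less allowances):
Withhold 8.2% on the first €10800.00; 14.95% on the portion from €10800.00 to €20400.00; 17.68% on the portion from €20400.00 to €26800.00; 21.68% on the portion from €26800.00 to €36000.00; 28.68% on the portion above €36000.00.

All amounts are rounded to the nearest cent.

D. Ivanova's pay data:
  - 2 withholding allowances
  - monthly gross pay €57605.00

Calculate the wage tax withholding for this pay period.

€11234.79

Wage Tax: taxable = €57605.00 − 2×€712.00 = €56181.00
  €5446.88 + 28.68% × (€56181.00 − €36000.00) = €5446.88 + 28.68% × €20181.00 = €11234.79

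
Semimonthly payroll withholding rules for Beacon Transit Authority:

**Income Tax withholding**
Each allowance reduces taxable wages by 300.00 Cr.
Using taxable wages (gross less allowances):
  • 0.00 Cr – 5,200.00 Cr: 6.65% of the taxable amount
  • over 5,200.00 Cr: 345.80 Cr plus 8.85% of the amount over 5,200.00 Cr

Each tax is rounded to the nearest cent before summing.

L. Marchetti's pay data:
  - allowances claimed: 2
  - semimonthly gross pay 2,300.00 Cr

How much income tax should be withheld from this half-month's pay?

113.05 Cr

Income Tax: taxable = 2,300.00 Cr − 2×300.00 Cr = 1,700.00 Cr
  6.65% × 1,700.00 Cr = 113.05 Cr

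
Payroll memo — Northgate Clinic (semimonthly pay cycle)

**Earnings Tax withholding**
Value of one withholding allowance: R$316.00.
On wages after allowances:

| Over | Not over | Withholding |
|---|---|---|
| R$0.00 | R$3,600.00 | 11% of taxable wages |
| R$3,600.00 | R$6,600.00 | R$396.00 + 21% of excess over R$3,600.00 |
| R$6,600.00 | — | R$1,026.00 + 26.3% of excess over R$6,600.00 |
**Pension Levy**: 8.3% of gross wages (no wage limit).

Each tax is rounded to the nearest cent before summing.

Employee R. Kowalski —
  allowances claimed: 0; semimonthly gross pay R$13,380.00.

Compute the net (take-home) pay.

Earnings Tax: taxable = R$13,380.00
  R$1,026.00 + 26.3% × (R$13,380.00 − R$6,600.00) = R$1,026.00 + 26.3% × R$6,780.00 = R$2,809.14
Pension Levy: 8.3% × R$13,380.00 = R$1,110.54
Total withheld: R$2,809.14 + R$1,110.54 = R$3,919.68
Net pay: R$13,380.00 − R$3,919.68 = R$9,460.32

R$9,460.32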